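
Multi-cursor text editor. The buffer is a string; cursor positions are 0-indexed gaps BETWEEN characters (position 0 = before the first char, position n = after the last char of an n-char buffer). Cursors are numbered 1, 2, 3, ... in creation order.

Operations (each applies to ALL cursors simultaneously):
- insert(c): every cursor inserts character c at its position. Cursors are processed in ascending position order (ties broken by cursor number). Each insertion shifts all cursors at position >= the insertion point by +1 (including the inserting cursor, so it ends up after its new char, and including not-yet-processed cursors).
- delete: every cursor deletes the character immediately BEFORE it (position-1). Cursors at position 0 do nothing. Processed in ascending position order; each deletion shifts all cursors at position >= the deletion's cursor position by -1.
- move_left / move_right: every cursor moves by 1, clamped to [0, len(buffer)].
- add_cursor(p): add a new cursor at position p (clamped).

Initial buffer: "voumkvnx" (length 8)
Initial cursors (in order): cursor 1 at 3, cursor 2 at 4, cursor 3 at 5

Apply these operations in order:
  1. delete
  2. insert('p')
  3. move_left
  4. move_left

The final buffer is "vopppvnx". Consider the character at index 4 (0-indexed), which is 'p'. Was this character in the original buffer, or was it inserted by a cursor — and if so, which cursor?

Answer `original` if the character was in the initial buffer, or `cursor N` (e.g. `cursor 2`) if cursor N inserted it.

After op 1 (delete): buffer="vovnx" (len 5), cursors c1@2 c2@2 c3@2, authorship .....
After op 2 (insert('p')): buffer="vopppvnx" (len 8), cursors c1@5 c2@5 c3@5, authorship ..123...
After op 3 (move_left): buffer="vopppvnx" (len 8), cursors c1@4 c2@4 c3@4, authorship ..123...
After op 4 (move_left): buffer="vopppvnx" (len 8), cursors c1@3 c2@3 c3@3, authorship ..123...
Authorship (.=original, N=cursor N): . . 1 2 3 . . .
Index 4: author = 3

Answer: cursor 3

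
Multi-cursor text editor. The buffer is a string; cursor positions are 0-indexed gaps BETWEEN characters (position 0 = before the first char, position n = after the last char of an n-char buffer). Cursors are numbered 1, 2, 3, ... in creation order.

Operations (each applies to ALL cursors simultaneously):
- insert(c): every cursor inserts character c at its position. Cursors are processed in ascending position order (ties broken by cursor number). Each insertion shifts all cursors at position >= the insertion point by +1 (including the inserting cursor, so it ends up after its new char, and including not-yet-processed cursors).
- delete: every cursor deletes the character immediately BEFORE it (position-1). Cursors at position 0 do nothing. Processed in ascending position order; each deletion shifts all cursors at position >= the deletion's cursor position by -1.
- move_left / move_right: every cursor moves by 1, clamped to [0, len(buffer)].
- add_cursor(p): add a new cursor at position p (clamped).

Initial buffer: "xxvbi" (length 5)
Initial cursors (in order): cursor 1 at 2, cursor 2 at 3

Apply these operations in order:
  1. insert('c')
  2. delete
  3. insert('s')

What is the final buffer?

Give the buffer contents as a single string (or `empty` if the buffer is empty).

Answer: xxsvsbi

Derivation:
After op 1 (insert('c')): buffer="xxcvcbi" (len 7), cursors c1@3 c2@5, authorship ..1.2..
After op 2 (delete): buffer="xxvbi" (len 5), cursors c1@2 c2@3, authorship .....
After op 3 (insert('s')): buffer="xxsvsbi" (len 7), cursors c1@3 c2@5, authorship ..1.2..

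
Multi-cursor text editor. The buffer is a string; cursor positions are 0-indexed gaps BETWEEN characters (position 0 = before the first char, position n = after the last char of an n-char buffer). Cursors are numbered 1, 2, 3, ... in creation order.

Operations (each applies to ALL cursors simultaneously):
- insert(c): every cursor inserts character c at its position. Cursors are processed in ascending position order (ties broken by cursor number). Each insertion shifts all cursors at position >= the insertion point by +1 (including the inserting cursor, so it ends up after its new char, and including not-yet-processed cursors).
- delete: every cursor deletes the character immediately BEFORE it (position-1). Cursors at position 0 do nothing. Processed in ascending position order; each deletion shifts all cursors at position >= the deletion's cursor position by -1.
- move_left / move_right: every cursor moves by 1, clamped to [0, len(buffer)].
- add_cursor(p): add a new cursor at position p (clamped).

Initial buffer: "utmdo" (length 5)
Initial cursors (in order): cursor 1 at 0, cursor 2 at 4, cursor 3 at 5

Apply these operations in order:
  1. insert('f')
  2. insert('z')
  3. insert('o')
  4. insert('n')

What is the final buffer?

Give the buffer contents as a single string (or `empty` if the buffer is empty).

Answer: fzonutmdfzonofzon

Derivation:
After op 1 (insert('f')): buffer="futmdfof" (len 8), cursors c1@1 c2@6 c3@8, authorship 1....2.3
After op 2 (insert('z')): buffer="fzutmdfzofz" (len 11), cursors c1@2 c2@8 c3@11, authorship 11....22.33
After op 3 (insert('o')): buffer="fzoutmdfzoofzo" (len 14), cursors c1@3 c2@10 c3@14, authorship 111....222.333
After op 4 (insert('n')): buffer="fzonutmdfzonofzon" (len 17), cursors c1@4 c2@12 c3@17, authorship 1111....2222.3333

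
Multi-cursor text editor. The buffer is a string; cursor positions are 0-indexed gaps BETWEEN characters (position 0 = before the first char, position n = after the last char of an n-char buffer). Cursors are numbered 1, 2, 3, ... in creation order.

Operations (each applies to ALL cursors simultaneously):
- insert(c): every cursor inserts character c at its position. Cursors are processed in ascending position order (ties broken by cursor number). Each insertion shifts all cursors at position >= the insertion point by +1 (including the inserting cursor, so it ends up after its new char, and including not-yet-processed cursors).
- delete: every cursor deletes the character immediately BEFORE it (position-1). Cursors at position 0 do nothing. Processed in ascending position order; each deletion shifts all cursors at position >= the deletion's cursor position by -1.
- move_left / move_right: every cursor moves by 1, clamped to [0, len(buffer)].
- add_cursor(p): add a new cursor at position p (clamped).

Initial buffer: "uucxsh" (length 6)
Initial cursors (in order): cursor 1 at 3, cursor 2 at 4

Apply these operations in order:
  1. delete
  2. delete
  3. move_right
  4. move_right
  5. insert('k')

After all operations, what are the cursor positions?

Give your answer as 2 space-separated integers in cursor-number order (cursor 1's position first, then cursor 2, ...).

After op 1 (delete): buffer="uush" (len 4), cursors c1@2 c2@2, authorship ....
After op 2 (delete): buffer="sh" (len 2), cursors c1@0 c2@0, authorship ..
After op 3 (move_right): buffer="sh" (len 2), cursors c1@1 c2@1, authorship ..
After op 4 (move_right): buffer="sh" (len 2), cursors c1@2 c2@2, authorship ..
After op 5 (insert('k')): buffer="shkk" (len 4), cursors c1@4 c2@4, authorship ..12

Answer: 4 4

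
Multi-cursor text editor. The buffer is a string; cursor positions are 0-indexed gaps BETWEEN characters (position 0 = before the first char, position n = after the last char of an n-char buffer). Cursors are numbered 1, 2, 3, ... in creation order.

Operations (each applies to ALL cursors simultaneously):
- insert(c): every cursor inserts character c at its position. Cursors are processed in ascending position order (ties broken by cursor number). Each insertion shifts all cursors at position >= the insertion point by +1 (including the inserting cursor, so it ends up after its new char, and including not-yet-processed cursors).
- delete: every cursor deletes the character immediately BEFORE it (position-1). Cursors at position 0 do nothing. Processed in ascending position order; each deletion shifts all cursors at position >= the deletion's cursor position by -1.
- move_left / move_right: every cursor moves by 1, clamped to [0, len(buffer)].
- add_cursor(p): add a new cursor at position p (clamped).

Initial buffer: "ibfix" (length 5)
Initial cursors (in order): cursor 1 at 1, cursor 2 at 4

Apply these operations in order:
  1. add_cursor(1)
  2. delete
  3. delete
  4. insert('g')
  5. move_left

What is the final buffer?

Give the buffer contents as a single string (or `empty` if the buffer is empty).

After op 1 (add_cursor(1)): buffer="ibfix" (len 5), cursors c1@1 c3@1 c2@4, authorship .....
After op 2 (delete): buffer="bfx" (len 3), cursors c1@0 c3@0 c2@2, authorship ...
After op 3 (delete): buffer="bx" (len 2), cursors c1@0 c3@0 c2@1, authorship ..
After op 4 (insert('g')): buffer="ggbgx" (len 5), cursors c1@2 c3@2 c2@4, authorship 13.2.
After op 5 (move_left): buffer="ggbgx" (len 5), cursors c1@1 c3@1 c2@3, authorship 13.2.

Answer: ggbgx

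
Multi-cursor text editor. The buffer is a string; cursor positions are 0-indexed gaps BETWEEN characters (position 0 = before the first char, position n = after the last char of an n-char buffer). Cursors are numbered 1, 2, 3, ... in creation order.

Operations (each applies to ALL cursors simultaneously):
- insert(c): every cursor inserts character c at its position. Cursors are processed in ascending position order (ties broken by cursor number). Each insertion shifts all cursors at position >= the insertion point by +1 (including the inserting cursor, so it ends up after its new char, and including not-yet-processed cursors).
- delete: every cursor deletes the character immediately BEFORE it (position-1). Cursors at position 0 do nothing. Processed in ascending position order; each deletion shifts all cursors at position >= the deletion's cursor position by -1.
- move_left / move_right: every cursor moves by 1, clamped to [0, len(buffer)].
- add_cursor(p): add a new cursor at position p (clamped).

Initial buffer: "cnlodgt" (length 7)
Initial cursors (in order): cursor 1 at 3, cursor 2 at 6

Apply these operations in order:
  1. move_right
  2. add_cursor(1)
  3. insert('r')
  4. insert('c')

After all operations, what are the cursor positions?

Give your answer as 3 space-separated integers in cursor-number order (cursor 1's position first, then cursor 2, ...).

Answer: 8 13 3

Derivation:
After op 1 (move_right): buffer="cnlodgt" (len 7), cursors c1@4 c2@7, authorship .......
After op 2 (add_cursor(1)): buffer="cnlodgt" (len 7), cursors c3@1 c1@4 c2@7, authorship .......
After op 3 (insert('r')): buffer="crnlordgtr" (len 10), cursors c3@2 c1@6 c2@10, authorship .3...1...2
After op 4 (insert('c')): buffer="crcnlorcdgtrc" (len 13), cursors c3@3 c1@8 c2@13, authorship .33...11...22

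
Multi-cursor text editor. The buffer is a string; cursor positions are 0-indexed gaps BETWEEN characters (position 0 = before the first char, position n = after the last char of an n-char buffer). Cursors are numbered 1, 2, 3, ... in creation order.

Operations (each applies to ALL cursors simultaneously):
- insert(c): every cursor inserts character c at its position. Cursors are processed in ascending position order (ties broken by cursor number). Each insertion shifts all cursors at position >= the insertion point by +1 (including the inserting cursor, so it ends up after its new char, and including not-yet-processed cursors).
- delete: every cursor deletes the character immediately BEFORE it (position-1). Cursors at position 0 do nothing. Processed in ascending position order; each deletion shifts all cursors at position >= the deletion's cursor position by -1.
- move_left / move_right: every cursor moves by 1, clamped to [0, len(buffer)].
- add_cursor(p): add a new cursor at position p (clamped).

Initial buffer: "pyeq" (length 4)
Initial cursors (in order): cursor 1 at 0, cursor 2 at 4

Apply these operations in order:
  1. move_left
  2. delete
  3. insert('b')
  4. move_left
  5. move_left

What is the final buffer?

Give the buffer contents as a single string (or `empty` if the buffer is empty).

After op 1 (move_left): buffer="pyeq" (len 4), cursors c1@0 c2@3, authorship ....
After op 2 (delete): buffer="pyq" (len 3), cursors c1@0 c2@2, authorship ...
After op 3 (insert('b')): buffer="bpybq" (len 5), cursors c1@1 c2@4, authorship 1..2.
After op 4 (move_left): buffer="bpybq" (len 5), cursors c1@0 c2@3, authorship 1..2.
After op 5 (move_left): buffer="bpybq" (len 5), cursors c1@0 c2@2, authorship 1..2.

Answer: bpybq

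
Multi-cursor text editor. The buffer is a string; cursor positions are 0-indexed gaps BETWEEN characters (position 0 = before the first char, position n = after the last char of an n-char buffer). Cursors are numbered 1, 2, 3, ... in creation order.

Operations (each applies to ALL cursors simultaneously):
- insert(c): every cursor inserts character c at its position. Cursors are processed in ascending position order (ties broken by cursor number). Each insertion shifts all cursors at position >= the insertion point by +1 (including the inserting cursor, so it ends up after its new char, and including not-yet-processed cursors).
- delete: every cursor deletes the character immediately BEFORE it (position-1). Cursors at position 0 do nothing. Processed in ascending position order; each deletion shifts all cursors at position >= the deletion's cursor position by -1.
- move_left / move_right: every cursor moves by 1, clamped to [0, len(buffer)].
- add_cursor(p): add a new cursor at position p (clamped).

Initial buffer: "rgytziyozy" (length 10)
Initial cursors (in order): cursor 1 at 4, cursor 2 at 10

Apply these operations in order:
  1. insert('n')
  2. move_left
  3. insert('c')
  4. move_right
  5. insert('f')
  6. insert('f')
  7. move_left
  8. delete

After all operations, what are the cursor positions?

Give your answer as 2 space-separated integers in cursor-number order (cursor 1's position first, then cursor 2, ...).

After op 1 (insert('n')): buffer="rgytnziyozyn" (len 12), cursors c1@5 c2@12, authorship ....1......2
After op 2 (move_left): buffer="rgytnziyozyn" (len 12), cursors c1@4 c2@11, authorship ....1......2
After op 3 (insert('c')): buffer="rgytcnziyozycn" (len 14), cursors c1@5 c2@13, authorship ....11......22
After op 4 (move_right): buffer="rgytcnziyozycn" (len 14), cursors c1@6 c2@14, authorship ....11......22
After op 5 (insert('f')): buffer="rgytcnfziyozycnf" (len 16), cursors c1@7 c2@16, authorship ....111......222
After op 6 (insert('f')): buffer="rgytcnffziyozycnff" (len 18), cursors c1@8 c2@18, authorship ....1111......2222
After op 7 (move_left): buffer="rgytcnffziyozycnff" (len 18), cursors c1@7 c2@17, authorship ....1111......2222
After op 8 (delete): buffer="rgytcnfziyozycnf" (len 16), cursors c1@6 c2@15, authorship ....111......222

Answer: 6 15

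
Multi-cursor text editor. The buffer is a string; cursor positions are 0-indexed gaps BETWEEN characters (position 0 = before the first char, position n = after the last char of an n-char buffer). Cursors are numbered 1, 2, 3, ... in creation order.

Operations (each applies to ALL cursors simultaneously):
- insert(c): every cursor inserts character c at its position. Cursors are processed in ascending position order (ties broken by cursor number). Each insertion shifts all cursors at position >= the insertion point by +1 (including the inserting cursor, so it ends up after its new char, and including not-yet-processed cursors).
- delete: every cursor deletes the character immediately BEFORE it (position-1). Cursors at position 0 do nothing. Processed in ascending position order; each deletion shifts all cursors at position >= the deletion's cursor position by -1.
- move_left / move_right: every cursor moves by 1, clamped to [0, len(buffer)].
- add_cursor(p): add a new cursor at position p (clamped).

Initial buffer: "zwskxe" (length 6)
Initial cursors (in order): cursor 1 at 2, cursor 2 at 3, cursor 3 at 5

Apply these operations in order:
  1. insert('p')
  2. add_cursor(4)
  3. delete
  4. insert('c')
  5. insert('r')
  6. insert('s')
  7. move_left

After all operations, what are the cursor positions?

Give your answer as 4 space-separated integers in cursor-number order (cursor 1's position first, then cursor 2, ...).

Answer: 10 10 15 10

Derivation:
After op 1 (insert('p')): buffer="zwpspkxpe" (len 9), cursors c1@3 c2@5 c3@8, authorship ..1.2..3.
After op 2 (add_cursor(4)): buffer="zwpspkxpe" (len 9), cursors c1@3 c4@4 c2@5 c3@8, authorship ..1.2..3.
After op 3 (delete): buffer="zwkxe" (len 5), cursors c1@2 c2@2 c4@2 c3@4, authorship .....
After op 4 (insert('c')): buffer="zwccckxce" (len 9), cursors c1@5 c2@5 c4@5 c3@8, authorship ..124..3.
After op 5 (insert('r')): buffer="zwcccrrrkxcre" (len 13), cursors c1@8 c2@8 c4@8 c3@12, authorship ..124124..33.
After op 6 (insert('s')): buffer="zwcccrrrssskxcrse" (len 17), cursors c1@11 c2@11 c4@11 c3@16, authorship ..124124124..333.
After op 7 (move_left): buffer="zwcccrrrssskxcrse" (len 17), cursors c1@10 c2@10 c4@10 c3@15, authorship ..124124124..333.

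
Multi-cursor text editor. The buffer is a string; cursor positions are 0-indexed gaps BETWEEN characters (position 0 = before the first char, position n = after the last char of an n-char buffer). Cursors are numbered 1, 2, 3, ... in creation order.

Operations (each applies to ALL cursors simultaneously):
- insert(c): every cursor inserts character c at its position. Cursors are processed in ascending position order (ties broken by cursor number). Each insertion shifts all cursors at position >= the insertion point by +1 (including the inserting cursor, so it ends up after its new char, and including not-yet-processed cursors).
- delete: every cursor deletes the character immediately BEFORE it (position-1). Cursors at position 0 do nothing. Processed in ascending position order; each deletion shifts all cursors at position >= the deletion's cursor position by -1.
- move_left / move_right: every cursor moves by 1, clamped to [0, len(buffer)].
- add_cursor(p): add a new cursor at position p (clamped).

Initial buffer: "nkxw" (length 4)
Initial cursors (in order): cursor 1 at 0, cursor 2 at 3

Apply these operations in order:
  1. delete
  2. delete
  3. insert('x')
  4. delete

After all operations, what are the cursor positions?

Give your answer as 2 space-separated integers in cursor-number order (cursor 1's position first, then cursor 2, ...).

After op 1 (delete): buffer="nkw" (len 3), cursors c1@0 c2@2, authorship ...
After op 2 (delete): buffer="nw" (len 2), cursors c1@0 c2@1, authorship ..
After op 3 (insert('x')): buffer="xnxw" (len 4), cursors c1@1 c2@3, authorship 1.2.
After op 4 (delete): buffer="nw" (len 2), cursors c1@0 c2@1, authorship ..

Answer: 0 1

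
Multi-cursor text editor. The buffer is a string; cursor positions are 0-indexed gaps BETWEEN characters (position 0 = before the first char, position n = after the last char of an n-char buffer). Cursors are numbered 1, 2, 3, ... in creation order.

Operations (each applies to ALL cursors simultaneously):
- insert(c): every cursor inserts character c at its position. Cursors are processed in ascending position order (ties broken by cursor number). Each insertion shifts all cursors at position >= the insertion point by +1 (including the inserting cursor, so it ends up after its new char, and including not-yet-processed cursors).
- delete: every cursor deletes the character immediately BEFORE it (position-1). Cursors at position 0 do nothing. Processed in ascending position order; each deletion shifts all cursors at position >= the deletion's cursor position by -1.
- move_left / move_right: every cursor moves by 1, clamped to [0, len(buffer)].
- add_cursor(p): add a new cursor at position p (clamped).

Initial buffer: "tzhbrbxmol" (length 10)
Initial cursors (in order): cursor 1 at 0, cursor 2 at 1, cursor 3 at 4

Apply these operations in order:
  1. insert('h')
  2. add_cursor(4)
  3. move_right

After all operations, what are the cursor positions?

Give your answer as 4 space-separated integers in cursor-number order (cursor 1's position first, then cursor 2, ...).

Answer: 2 4 8 5

Derivation:
After op 1 (insert('h')): buffer="hthzhbhrbxmol" (len 13), cursors c1@1 c2@3 c3@7, authorship 1.2...3......
After op 2 (add_cursor(4)): buffer="hthzhbhrbxmol" (len 13), cursors c1@1 c2@3 c4@4 c3@7, authorship 1.2...3......
After op 3 (move_right): buffer="hthzhbhrbxmol" (len 13), cursors c1@2 c2@4 c4@5 c3@8, authorship 1.2...3......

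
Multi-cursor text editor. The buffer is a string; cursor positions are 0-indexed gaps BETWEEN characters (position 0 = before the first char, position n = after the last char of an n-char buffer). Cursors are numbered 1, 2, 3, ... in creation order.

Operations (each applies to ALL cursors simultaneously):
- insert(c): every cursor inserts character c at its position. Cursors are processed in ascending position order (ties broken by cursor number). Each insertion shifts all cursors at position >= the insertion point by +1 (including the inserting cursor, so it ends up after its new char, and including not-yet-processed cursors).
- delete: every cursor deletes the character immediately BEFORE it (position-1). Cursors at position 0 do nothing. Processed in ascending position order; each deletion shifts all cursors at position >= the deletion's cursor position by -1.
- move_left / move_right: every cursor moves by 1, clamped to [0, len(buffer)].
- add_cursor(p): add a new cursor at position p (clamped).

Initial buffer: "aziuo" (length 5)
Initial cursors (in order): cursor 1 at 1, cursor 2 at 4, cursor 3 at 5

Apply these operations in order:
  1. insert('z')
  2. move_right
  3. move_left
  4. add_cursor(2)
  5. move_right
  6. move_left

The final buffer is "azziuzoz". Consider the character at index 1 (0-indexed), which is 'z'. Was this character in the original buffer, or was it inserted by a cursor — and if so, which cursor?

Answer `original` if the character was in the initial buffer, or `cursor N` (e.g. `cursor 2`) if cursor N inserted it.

Answer: cursor 1

Derivation:
After op 1 (insert('z')): buffer="azziuzoz" (len 8), cursors c1@2 c2@6 c3@8, authorship .1...2.3
After op 2 (move_right): buffer="azziuzoz" (len 8), cursors c1@3 c2@7 c3@8, authorship .1...2.3
After op 3 (move_left): buffer="azziuzoz" (len 8), cursors c1@2 c2@6 c3@7, authorship .1...2.3
After op 4 (add_cursor(2)): buffer="azziuzoz" (len 8), cursors c1@2 c4@2 c2@6 c3@7, authorship .1...2.3
After op 5 (move_right): buffer="azziuzoz" (len 8), cursors c1@3 c4@3 c2@7 c3@8, authorship .1...2.3
After op 6 (move_left): buffer="azziuzoz" (len 8), cursors c1@2 c4@2 c2@6 c3@7, authorship .1...2.3
Authorship (.=original, N=cursor N): . 1 . . . 2 . 3
Index 1: author = 1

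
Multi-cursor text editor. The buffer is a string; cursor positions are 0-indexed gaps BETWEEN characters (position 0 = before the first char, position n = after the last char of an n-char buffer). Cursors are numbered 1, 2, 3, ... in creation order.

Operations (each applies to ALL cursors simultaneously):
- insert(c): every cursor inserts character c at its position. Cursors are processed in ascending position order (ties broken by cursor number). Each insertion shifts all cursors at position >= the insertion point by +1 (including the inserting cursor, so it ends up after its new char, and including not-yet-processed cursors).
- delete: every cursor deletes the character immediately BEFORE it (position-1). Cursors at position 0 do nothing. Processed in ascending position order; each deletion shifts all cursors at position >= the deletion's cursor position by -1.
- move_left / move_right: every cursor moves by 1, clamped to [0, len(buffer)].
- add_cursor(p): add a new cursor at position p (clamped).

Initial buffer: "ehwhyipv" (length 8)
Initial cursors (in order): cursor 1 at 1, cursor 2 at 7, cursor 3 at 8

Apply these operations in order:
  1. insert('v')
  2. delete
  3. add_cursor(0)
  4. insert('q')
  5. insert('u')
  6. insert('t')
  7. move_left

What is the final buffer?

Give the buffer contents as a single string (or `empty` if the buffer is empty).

After op 1 (insert('v')): buffer="evhwhyipvvv" (len 11), cursors c1@2 c2@9 c3@11, authorship .1......2.3
After op 2 (delete): buffer="ehwhyipv" (len 8), cursors c1@1 c2@7 c3@8, authorship ........
After op 3 (add_cursor(0)): buffer="ehwhyipv" (len 8), cursors c4@0 c1@1 c2@7 c3@8, authorship ........
After op 4 (insert('q')): buffer="qeqhwhyipqvq" (len 12), cursors c4@1 c1@3 c2@10 c3@12, authorship 4.1......2.3
After op 5 (insert('u')): buffer="quequhwhyipquvqu" (len 16), cursors c4@2 c1@5 c2@13 c3@16, authorship 44.11......22.33
After op 6 (insert('t')): buffer="qutequthwhyipqutvqut" (len 20), cursors c4@3 c1@7 c2@16 c3@20, authorship 444.111......222.333
After op 7 (move_left): buffer="qutequthwhyipqutvqut" (len 20), cursors c4@2 c1@6 c2@15 c3@19, authorship 444.111......222.333

Answer: qutequthwhyipqutvqut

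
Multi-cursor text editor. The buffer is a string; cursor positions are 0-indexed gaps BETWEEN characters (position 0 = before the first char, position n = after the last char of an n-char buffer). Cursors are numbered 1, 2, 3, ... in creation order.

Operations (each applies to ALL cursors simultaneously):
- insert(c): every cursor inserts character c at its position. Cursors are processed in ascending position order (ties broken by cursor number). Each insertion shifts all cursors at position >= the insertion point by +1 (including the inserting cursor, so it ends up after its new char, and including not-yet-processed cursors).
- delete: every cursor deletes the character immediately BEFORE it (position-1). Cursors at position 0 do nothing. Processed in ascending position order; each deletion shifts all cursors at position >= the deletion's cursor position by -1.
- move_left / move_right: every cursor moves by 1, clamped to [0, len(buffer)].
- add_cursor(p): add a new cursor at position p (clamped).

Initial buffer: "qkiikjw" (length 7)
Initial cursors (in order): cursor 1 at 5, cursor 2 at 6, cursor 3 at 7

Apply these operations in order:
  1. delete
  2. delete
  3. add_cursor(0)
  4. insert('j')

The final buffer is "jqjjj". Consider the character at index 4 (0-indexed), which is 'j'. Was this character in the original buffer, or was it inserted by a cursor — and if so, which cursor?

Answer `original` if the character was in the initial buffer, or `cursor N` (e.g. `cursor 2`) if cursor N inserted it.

Answer: cursor 3

Derivation:
After op 1 (delete): buffer="qkii" (len 4), cursors c1@4 c2@4 c3@4, authorship ....
After op 2 (delete): buffer="q" (len 1), cursors c1@1 c2@1 c3@1, authorship .
After op 3 (add_cursor(0)): buffer="q" (len 1), cursors c4@0 c1@1 c2@1 c3@1, authorship .
After op 4 (insert('j')): buffer="jqjjj" (len 5), cursors c4@1 c1@5 c2@5 c3@5, authorship 4.123
Authorship (.=original, N=cursor N): 4 . 1 2 3
Index 4: author = 3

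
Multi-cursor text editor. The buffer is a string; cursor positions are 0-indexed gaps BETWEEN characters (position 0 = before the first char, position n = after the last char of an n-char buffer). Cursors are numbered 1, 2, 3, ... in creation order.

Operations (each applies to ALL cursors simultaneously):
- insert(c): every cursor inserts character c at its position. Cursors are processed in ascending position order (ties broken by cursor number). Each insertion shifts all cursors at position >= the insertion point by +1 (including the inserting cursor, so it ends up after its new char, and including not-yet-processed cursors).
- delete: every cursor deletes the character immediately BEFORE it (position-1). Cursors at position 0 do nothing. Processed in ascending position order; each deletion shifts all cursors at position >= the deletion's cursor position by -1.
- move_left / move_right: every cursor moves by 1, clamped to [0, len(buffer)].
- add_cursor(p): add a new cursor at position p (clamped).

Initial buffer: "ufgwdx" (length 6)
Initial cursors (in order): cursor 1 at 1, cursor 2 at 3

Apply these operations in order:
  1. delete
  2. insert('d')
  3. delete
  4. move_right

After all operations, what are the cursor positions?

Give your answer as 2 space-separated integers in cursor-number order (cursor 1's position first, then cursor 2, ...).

After op 1 (delete): buffer="fwdx" (len 4), cursors c1@0 c2@1, authorship ....
After op 2 (insert('d')): buffer="dfdwdx" (len 6), cursors c1@1 c2@3, authorship 1.2...
After op 3 (delete): buffer="fwdx" (len 4), cursors c1@0 c2@1, authorship ....
After op 4 (move_right): buffer="fwdx" (len 4), cursors c1@1 c2@2, authorship ....

Answer: 1 2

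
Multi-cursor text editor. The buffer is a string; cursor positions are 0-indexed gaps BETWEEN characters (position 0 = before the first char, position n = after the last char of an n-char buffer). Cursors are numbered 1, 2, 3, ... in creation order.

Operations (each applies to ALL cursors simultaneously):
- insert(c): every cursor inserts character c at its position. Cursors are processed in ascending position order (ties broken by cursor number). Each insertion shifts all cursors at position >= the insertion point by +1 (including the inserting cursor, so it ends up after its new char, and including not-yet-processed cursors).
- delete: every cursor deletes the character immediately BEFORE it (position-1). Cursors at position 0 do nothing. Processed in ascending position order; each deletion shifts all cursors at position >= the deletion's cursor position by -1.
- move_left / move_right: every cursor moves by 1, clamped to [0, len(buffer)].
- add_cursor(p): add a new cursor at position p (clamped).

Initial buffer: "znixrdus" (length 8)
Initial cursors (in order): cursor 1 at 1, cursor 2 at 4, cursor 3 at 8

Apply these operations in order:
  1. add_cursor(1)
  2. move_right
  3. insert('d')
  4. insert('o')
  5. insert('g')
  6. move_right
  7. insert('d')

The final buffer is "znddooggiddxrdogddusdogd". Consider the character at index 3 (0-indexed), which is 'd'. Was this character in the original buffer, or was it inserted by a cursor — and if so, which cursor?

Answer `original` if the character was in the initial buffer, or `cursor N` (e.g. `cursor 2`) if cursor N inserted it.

After op 1 (add_cursor(1)): buffer="znixrdus" (len 8), cursors c1@1 c4@1 c2@4 c3@8, authorship ........
After op 2 (move_right): buffer="znixrdus" (len 8), cursors c1@2 c4@2 c2@5 c3@8, authorship ........
After op 3 (insert('d')): buffer="znddixrddusd" (len 12), cursors c1@4 c4@4 c2@8 c3@12, authorship ..14...2...3
After op 4 (insert('o')): buffer="znddooixrdodusdo" (len 16), cursors c1@6 c4@6 c2@11 c3@16, authorship ..1414...22...33
After op 5 (insert('g')): buffer="znddooggixrdogdusdog" (len 20), cursors c1@8 c4@8 c2@14 c3@20, authorship ..141414...222...333
After op 6 (move_right): buffer="znddooggixrdogdusdog" (len 20), cursors c1@9 c4@9 c2@15 c3@20, authorship ..141414...222...333
After op 7 (insert('d')): buffer="znddooggiddxrdogddusdogd" (len 24), cursors c1@11 c4@11 c2@18 c3@24, authorship ..141414.14..222.2..3333
Authorship (.=original, N=cursor N): . . 1 4 1 4 1 4 . 1 4 . . 2 2 2 . 2 . . 3 3 3 3
Index 3: author = 4

Answer: cursor 4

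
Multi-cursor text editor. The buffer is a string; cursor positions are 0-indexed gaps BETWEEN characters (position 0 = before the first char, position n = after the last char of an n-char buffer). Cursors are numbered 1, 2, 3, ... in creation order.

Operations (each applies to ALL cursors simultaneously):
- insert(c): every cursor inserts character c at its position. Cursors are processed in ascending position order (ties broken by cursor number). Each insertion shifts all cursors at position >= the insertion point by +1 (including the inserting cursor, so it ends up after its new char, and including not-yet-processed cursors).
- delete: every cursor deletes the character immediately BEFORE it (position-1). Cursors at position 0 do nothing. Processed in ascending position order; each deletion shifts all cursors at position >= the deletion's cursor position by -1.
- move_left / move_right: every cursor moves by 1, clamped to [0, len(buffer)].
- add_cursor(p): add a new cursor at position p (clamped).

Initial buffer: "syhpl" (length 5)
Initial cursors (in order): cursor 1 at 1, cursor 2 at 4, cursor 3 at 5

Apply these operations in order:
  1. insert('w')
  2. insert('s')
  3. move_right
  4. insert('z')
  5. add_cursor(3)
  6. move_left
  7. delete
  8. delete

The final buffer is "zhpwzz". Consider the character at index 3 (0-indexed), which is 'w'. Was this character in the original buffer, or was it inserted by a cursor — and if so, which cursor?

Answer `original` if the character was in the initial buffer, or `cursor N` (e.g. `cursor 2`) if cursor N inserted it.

Answer: cursor 2

Derivation:
After op 1 (insert('w')): buffer="swyhpwlw" (len 8), cursors c1@2 c2@6 c3@8, authorship .1...2.3
After op 2 (insert('s')): buffer="swsyhpwslws" (len 11), cursors c1@3 c2@8 c3@11, authorship .11...22.33
After op 3 (move_right): buffer="swsyhpwslws" (len 11), cursors c1@4 c2@9 c3@11, authorship .11...22.33
After op 4 (insert('z')): buffer="swsyzhpwslzwsz" (len 14), cursors c1@5 c2@11 c3@14, authorship .11.1..22.2333
After op 5 (add_cursor(3)): buffer="swsyzhpwslzwsz" (len 14), cursors c4@3 c1@5 c2@11 c3@14, authorship .11.1..22.2333
After op 6 (move_left): buffer="swsyzhpwslzwsz" (len 14), cursors c4@2 c1@4 c2@10 c3@13, authorship .11.1..22.2333
After op 7 (delete): buffer="sszhpwszwz" (len 10), cursors c4@1 c1@2 c2@7 c3@9, authorship .11..22233
After op 8 (delete): buffer="zhpwzz" (len 6), cursors c1@0 c4@0 c2@4 c3@5, authorship 1..223
Authorship (.=original, N=cursor N): 1 . . 2 2 3
Index 3: author = 2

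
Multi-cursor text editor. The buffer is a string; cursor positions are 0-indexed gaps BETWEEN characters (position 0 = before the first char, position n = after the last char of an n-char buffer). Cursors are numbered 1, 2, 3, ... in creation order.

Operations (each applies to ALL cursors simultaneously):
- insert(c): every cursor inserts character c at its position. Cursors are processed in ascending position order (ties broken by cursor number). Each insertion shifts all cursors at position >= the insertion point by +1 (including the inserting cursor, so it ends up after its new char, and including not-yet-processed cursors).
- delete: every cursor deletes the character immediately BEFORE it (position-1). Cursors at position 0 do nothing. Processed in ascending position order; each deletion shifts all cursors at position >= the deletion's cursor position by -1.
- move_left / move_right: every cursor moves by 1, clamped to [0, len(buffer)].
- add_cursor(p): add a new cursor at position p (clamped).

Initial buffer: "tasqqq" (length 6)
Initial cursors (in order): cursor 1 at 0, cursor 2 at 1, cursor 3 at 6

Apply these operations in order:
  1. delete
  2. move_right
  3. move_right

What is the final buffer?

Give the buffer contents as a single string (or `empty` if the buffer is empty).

Answer: asqq

Derivation:
After op 1 (delete): buffer="asqq" (len 4), cursors c1@0 c2@0 c3@4, authorship ....
After op 2 (move_right): buffer="asqq" (len 4), cursors c1@1 c2@1 c3@4, authorship ....
After op 3 (move_right): buffer="asqq" (len 4), cursors c1@2 c2@2 c3@4, authorship ....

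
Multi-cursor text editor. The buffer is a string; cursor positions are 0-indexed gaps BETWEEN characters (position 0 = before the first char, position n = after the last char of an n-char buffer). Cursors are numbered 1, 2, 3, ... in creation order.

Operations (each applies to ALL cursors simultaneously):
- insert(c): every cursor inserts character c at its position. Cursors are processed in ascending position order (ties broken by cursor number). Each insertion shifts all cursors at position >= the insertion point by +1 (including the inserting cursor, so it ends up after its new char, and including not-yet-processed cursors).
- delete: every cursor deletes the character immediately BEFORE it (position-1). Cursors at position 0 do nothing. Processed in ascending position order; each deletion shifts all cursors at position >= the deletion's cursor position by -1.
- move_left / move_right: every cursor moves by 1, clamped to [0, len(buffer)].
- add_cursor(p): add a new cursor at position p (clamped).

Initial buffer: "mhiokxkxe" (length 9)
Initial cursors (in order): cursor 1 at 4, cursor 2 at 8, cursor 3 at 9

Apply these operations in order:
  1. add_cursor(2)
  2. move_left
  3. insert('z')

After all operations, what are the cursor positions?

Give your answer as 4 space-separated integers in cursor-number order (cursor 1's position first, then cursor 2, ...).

Answer: 5 10 12 2

Derivation:
After op 1 (add_cursor(2)): buffer="mhiokxkxe" (len 9), cursors c4@2 c1@4 c2@8 c3@9, authorship .........
After op 2 (move_left): buffer="mhiokxkxe" (len 9), cursors c4@1 c1@3 c2@7 c3@8, authorship .........
After op 3 (insert('z')): buffer="mzhizokxkzxze" (len 13), cursors c4@2 c1@5 c2@10 c3@12, authorship .4..1....2.3.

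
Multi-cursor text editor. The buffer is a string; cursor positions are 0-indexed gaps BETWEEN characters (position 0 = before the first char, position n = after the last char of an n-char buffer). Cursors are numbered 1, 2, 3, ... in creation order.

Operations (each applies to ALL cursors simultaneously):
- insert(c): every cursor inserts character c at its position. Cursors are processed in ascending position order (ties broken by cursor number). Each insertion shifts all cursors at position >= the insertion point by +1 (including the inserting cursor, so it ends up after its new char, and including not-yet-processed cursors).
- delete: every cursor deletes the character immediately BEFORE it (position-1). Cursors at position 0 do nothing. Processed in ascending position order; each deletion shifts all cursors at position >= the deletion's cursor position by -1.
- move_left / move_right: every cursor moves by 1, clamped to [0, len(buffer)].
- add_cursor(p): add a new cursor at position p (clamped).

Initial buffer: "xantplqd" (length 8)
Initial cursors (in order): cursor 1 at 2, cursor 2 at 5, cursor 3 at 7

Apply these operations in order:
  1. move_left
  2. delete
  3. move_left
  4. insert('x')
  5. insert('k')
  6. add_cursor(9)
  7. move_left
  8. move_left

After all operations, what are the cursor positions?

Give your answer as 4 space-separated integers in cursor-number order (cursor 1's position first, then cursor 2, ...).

Answer: 0 3 6 7

Derivation:
After op 1 (move_left): buffer="xantplqd" (len 8), cursors c1@1 c2@4 c3@6, authorship ........
After op 2 (delete): buffer="anpqd" (len 5), cursors c1@0 c2@2 c3@3, authorship .....
After op 3 (move_left): buffer="anpqd" (len 5), cursors c1@0 c2@1 c3@2, authorship .....
After op 4 (insert('x')): buffer="xaxnxpqd" (len 8), cursors c1@1 c2@3 c3@5, authorship 1.2.3...
After op 5 (insert('k')): buffer="xkaxknxkpqd" (len 11), cursors c1@2 c2@5 c3@8, authorship 11.22.33...
After op 6 (add_cursor(9)): buffer="xkaxknxkpqd" (len 11), cursors c1@2 c2@5 c3@8 c4@9, authorship 11.22.33...
After op 7 (move_left): buffer="xkaxknxkpqd" (len 11), cursors c1@1 c2@4 c3@7 c4@8, authorship 11.22.33...
After op 8 (move_left): buffer="xkaxknxkpqd" (len 11), cursors c1@0 c2@3 c3@6 c4@7, authorship 11.22.33...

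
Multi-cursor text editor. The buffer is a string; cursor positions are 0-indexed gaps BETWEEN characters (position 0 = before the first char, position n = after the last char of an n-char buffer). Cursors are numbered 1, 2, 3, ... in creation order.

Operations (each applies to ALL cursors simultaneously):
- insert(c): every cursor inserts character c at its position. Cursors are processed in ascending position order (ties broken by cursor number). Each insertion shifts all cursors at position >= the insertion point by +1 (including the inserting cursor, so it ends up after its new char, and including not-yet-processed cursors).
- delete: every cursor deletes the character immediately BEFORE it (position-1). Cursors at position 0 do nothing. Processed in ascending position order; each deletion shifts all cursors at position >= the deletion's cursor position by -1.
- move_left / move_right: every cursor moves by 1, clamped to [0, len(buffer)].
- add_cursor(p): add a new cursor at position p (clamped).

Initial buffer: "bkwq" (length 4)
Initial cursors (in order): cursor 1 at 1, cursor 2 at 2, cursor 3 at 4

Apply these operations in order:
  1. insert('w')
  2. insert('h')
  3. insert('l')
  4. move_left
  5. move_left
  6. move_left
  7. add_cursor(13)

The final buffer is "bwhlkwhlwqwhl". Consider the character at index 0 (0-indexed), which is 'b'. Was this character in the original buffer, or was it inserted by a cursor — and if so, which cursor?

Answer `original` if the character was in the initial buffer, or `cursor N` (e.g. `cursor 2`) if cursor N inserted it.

After op 1 (insert('w')): buffer="bwkwwqw" (len 7), cursors c1@2 c2@4 c3@7, authorship .1.2..3
After op 2 (insert('h')): buffer="bwhkwhwqwh" (len 10), cursors c1@3 c2@6 c3@10, authorship .11.22..33
After op 3 (insert('l')): buffer="bwhlkwhlwqwhl" (len 13), cursors c1@4 c2@8 c3@13, authorship .111.222..333
After op 4 (move_left): buffer="bwhlkwhlwqwhl" (len 13), cursors c1@3 c2@7 c3@12, authorship .111.222..333
After op 5 (move_left): buffer="bwhlkwhlwqwhl" (len 13), cursors c1@2 c2@6 c3@11, authorship .111.222..333
After op 6 (move_left): buffer="bwhlkwhlwqwhl" (len 13), cursors c1@1 c2@5 c3@10, authorship .111.222..333
After op 7 (add_cursor(13)): buffer="bwhlkwhlwqwhl" (len 13), cursors c1@1 c2@5 c3@10 c4@13, authorship .111.222..333
Authorship (.=original, N=cursor N): . 1 1 1 . 2 2 2 . . 3 3 3
Index 0: author = original

Answer: original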